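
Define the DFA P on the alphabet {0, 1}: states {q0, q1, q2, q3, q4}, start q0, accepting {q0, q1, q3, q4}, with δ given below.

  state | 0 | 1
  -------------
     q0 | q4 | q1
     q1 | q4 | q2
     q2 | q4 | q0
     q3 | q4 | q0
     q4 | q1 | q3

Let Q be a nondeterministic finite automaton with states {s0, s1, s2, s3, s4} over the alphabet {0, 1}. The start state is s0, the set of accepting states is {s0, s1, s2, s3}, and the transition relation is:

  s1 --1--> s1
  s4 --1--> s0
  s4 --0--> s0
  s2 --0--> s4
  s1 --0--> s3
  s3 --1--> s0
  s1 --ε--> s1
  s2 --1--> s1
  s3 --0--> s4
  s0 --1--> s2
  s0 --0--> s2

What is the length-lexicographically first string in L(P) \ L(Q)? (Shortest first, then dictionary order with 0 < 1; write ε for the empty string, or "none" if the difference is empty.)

00

The string 00 is accepted by P but not by Q.
No shorter string lies in the difference, and 00 is the lexicographically first length-2 string in L(P) \ L(Q).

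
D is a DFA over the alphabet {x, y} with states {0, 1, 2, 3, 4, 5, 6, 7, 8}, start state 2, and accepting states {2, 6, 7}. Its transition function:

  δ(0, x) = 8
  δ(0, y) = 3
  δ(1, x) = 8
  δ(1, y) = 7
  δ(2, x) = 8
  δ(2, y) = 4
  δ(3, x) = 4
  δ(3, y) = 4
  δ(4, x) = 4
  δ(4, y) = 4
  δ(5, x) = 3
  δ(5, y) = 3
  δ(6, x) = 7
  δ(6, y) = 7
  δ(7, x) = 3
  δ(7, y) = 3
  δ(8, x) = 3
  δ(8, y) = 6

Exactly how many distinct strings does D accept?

4

The useful subgraph on states {2, 6, 7, 8} is acyclic, so L(D) is finite; the longest accepting path visits 4 useful states, giving maximum string length 3.
Counting accepting paths from 2 by length: 1 of length 0, 1 of length 2, 2 of length 3. Total 4.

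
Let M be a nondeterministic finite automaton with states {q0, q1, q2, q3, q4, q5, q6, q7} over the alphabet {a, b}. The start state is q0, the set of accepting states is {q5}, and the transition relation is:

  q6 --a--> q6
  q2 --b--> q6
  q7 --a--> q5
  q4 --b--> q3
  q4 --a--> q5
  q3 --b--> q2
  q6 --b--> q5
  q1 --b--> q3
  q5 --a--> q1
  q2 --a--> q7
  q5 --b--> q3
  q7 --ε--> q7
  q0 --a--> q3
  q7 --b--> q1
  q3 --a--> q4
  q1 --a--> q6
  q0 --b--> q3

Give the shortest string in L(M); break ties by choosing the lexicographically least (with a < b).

aaa

A breadth-first search from q0 reaches an accepting state first via the path q0 → q3 → q4 → q5 on input aaa.
No string of length < 3 is accepted (BFS exhausts all shorter strings without reaching an accepting state), and aaa is the lexicographically least accepting string of length 3.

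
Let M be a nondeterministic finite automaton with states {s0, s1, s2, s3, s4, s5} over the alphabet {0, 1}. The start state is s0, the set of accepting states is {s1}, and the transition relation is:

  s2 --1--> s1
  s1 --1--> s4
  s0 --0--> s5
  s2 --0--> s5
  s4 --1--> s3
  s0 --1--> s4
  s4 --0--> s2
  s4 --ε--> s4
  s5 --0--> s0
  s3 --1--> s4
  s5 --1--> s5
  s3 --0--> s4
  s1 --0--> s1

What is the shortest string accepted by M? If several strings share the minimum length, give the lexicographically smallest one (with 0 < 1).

A breadth-first search from s0 reaches an accepting state first via the path s0 → s4 → s2 → s1 on input 101.
No string of length < 3 is accepted (BFS exhausts all shorter strings without reaching an accepting state), and 101 is the lexicographically least accepting string of length 3.

101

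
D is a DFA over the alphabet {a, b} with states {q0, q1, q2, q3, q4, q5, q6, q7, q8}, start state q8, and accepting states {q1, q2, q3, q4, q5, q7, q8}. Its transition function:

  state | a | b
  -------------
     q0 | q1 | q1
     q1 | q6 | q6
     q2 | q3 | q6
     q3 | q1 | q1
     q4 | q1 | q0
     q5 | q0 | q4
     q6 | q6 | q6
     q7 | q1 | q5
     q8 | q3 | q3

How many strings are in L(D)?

7

The useful subgraph on states {q1, q3, q8} is acyclic, so L(D) is finite; the longest accepting path visits 3 useful states, giving maximum string length 2.
Counting accepting paths from q8 by length: 1 of length 0, 2 of length 1, 4 of length 2. Total 7.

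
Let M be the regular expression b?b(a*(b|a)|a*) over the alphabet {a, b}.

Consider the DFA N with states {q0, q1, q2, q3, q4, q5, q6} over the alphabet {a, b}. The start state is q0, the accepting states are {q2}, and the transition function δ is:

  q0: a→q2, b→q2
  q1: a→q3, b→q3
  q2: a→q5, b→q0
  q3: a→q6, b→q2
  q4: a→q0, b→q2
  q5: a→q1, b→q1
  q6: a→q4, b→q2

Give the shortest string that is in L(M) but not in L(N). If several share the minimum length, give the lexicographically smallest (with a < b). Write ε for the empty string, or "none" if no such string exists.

The string ba is accepted by M but not by N.
No shorter string lies in the difference, and ba is the lexicographically first length-2 string in L(M) \ L(N).

ba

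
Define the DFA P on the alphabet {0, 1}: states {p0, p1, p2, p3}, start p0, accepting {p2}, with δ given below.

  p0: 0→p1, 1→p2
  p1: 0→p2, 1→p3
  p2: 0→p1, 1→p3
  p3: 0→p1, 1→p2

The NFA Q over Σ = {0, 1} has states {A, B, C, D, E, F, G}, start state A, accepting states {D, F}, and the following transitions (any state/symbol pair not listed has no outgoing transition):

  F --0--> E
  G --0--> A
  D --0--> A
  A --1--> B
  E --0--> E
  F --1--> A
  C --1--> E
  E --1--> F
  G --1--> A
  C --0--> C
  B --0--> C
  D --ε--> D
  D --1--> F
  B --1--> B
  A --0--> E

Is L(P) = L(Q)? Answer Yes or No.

The string 1 is accepted by P but rejected by Q.
So L(P) ≠ L(Q).

No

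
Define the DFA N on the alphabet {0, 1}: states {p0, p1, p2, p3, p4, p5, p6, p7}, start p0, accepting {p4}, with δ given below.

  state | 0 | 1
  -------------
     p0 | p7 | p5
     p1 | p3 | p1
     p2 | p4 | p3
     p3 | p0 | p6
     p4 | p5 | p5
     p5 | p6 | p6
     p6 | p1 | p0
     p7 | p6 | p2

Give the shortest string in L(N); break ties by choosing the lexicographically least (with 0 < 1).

A breadth-first search from p0 reaches an accepting state first via the path p0 → p7 → p2 → p4 on input 010.
No string of length < 3 is accepted (BFS exhausts all shorter strings without reaching an accepting state), and 010 is the lexicographically least accepting string of length 3.

010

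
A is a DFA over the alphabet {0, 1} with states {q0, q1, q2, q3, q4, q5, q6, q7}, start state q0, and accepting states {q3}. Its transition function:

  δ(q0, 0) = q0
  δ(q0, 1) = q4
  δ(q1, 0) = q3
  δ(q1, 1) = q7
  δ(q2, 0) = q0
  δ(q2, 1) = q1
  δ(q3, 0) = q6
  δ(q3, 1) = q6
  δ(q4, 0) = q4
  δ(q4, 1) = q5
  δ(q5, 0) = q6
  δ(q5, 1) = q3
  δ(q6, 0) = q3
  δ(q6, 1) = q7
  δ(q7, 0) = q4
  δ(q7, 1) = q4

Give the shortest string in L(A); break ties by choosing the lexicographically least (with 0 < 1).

111

A breadth-first search from q0 reaches an accepting state first via the path q0 → q4 → q5 → q3 on input 111.
No string of length < 3 is accepted (BFS exhausts all shorter strings without reaching an accepting state), and 111 is the lexicographically least accepting string of length 3.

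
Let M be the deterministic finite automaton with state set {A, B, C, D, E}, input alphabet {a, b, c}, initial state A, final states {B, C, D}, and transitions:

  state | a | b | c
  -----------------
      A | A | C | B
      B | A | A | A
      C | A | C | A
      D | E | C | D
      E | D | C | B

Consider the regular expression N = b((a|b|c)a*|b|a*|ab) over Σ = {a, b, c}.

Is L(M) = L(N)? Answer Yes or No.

No

The string c is accepted by M but rejected by N.
So L(M) ≠ L(N).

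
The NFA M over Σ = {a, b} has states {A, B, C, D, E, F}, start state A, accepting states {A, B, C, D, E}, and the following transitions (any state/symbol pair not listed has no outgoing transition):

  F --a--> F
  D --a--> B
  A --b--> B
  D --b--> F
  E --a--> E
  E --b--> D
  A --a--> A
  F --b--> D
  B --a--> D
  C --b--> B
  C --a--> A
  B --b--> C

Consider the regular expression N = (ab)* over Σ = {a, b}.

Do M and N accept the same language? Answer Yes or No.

The string a is accepted by M but rejected by N.
So L(M) ≠ L(N).

No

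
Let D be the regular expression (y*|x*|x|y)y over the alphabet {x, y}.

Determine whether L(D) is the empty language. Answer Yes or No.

The string y matches the expression, so it belongs to L(D).
Since L(D) contains at least one string, it is not empty.

No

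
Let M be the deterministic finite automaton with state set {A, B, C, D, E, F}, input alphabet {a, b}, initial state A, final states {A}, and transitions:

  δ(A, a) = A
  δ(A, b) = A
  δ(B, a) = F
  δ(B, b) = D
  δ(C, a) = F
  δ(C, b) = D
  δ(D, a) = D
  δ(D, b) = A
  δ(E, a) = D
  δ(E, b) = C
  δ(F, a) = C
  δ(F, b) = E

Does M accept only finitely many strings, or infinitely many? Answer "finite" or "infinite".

infinite

State A is reachable from the start and can reach an accepting state, and it lies on the cycle A → A.
Traversing that cycle any number of times yields accepted strings of unbounded length, so the language is infinite.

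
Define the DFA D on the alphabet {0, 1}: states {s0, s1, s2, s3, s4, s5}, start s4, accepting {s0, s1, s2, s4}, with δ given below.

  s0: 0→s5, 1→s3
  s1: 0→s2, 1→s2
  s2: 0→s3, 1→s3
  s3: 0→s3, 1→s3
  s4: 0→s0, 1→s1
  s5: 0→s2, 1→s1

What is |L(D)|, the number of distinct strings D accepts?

9

The useful subgraph on states {s0, s1, s2, s4, s5} is acyclic, so L(D) is finite; the longest accepting path visits 5 useful states, giving maximum string length 4.
Counting accepting paths from s4 by length: 1 of length 0, 2 of length 1, 2 of length 2, 2 of length 3, 2 of length 4. Total 9.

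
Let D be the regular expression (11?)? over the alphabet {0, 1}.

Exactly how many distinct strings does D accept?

The expression has no Kleene star, so L(D) is finite. Expanding the alternatives gives {ε, 1, 11}.
That is 1 of length 0, 1 of length 1, 1 of length 2: 3 strings in all.

3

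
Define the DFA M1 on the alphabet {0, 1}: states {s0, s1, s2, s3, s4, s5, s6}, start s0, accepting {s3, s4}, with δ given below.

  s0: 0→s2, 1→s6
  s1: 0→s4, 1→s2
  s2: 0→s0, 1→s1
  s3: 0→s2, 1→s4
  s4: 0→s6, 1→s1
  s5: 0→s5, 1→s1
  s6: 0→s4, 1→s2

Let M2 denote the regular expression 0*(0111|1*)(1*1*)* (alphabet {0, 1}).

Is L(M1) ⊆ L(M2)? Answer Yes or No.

The string 10 is in L(M1) but not in L(M2).
So L(M1) ⊄ L(M2).

No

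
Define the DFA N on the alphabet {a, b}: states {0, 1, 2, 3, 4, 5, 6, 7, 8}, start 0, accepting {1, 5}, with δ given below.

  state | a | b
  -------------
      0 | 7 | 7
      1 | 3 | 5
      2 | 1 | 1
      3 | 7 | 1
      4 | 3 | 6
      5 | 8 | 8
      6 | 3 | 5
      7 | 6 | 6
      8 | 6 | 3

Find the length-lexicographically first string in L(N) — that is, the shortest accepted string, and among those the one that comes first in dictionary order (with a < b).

aab

A breadth-first search from 0 reaches an accepting state first via the path 0 → 7 → 6 → 5 on input aab.
No string of length < 3 is accepted (BFS exhausts all shorter strings without reaching an accepting state), and aab is the lexicographically least accepting string of length 3.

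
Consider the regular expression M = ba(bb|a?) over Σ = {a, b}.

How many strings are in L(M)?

The expression has no Kleene star, so L(M) is finite. Expanding the alternatives gives {ba, baa, babb}.
That is 1 of length 2, 1 of length 3, 1 of length 4: 3 strings in all.

3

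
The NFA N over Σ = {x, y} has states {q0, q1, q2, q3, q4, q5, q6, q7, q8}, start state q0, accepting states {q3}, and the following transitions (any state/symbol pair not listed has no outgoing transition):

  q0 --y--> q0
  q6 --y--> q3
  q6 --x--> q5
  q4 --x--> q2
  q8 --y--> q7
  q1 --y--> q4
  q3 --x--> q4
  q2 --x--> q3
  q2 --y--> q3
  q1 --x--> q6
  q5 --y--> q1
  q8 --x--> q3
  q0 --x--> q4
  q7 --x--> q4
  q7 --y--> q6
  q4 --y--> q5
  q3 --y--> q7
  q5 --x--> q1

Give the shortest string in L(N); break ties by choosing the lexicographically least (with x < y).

A breadth-first search from q0 reaches an accepting state first via the path q0 → q4 → q2 → q3 on input xxx.
No string of length < 3 is accepted (BFS exhausts all shorter strings without reaching an accepting state), and xxx is the lexicographically least accepting string of length 3.

xxx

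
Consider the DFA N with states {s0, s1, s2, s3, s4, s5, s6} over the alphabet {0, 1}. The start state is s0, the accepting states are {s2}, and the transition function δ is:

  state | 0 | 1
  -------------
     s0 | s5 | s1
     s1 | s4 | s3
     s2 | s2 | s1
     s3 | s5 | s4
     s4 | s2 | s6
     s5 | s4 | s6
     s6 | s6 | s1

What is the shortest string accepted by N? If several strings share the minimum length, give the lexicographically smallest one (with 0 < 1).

000

A breadth-first search from s0 reaches an accepting state first via the path s0 → s5 → s4 → s2 on input 000.
No string of length < 3 is accepted (BFS exhausts all shorter strings without reaching an accepting state), and 000 is the lexicographically least accepting string of length 3.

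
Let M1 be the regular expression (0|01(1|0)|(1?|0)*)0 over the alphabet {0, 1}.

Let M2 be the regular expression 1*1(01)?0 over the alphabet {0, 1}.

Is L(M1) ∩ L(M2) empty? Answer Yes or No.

No

The string 10 is accepted by both M1 and M2.
Hence L(M1) ∩ L(M2) ≠ ∅.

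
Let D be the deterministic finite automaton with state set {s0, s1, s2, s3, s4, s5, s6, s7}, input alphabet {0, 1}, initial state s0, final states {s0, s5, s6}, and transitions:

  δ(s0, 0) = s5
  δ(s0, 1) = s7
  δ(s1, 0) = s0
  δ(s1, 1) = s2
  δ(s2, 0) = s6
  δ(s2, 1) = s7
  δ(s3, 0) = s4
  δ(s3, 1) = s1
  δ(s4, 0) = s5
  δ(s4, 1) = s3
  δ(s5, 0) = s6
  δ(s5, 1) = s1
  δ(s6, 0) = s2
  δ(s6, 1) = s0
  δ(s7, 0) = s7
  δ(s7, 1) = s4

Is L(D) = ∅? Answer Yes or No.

No

The empty string ε is accepted: the run s0 ends in the accepting state s0.
Since at least one string is accepted, L(D) is not empty.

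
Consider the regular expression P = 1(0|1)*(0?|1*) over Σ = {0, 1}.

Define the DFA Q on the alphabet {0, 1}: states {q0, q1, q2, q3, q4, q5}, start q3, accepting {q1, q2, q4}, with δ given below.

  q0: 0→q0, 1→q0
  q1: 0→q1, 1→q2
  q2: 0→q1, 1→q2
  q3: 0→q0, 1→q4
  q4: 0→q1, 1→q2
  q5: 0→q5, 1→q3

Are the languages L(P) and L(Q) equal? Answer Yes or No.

Converting the expression P to a DFA (subset construction, then merging equivalent states) gives the minimal DFA with states {p0, p1, p2}, start state p0, accepting states {p2} and transitions p0: 0→p1, 1→p2; p1: 0→p1, 1→p1; p2: 0→p2, 1→p2.
Exploring the product automaton P × Q from the start pair (p0, q3), following both machines on each input symbol, reaches 5 state pairs: (p0, q3), (p1, q0), (p2, q4), (p2, q1), (p2, q2).
P accepts in {p2} and Q accepts in {q1, q2, q4}. In every reachable pair the two components are either both accepting — (p2, q4), (p2, q1), (p2, q2) — or both non-accepting, so no string is accepted by exactly one of the machines: L(P) \ L(Q) and L(Q) \ L(P) are both empty.
Hence every string is accepted by P iff it is accepted by Q, and the two languages coincide.

Yes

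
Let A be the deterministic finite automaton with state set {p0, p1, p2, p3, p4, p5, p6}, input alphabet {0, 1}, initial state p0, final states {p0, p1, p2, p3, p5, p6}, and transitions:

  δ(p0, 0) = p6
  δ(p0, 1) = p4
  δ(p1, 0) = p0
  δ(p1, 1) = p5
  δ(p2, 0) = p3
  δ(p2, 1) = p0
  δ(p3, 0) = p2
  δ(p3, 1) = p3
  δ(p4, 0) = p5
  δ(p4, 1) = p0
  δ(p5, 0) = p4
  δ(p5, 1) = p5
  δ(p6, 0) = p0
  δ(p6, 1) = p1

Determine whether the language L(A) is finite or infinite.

infinite

State p0 is reachable from the start and can reach an accepting state, and it lies on the cycle p0 → p4 → p0.
Traversing that cycle any number of times yields accepted strings of unbounded length, so the language is infinite.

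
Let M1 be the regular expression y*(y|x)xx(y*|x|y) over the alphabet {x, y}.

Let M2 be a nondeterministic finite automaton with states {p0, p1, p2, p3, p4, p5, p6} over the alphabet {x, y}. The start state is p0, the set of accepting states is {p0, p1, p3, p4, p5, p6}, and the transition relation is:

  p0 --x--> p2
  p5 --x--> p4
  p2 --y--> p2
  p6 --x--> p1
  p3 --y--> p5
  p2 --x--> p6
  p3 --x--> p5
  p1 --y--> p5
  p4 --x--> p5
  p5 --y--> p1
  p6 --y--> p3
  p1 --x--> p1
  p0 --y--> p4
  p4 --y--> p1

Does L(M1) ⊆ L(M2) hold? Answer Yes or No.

Converting the expression M1 to a DFA (subset construction, then merging equivalent states) gives the minimal DFA with states {r0, r1, r2, r3, r4, r5, r6, r7, r8, r9}, start state r0, accepting states {r6, r7, r8, r9} and transitions r0: x→r1, y→r2; r1: x→r3, y→r4; r2: x→r5, y→r2; r3: x→r6, y→r4; r4: x→r4, y→r4; r5: x→r7, y→r4; r6: x→r8, y→r9; r7: x→r6, y→r9; r8: x→r4, y→r4; r9: x→r4, y→r9.
Exploring the product automaton M1 × M2 from the start pair (r0, p0), following both machines on each input symbol, reaches 26 state pairs: (r0, p0), (r1, p2), (r2, p4), (r3, p6), (r4, p2), (r5, p5), (r2, p1), (r6, p1), (r4, p3), (r4, p6), (r7, p4), (r4, p1), (r5, p1), (r2, p5), (r8, p1), (r9, p5), (r4, p5), (r6, p5), (r9, p1), (r7, p1), (r5, p4), (r4, p4), (r8, p4), (r7, p5), (r6, p4), (r8, p5).
M1 accepts in {r6, r7, r8, r9} and M2 accepts in {p0, p1, p3, p4, p5, p6}. The reachable pairs whose M1-component is accepting are (r6, p1), (r7, p4), (r8, p1), (r9, p5), (r6, p5), (r9, p1), (r7, p1), (r8, p4), (r7, p5), (r6, p4), (r8, p5); in each of them the M2-component is accepting too, so the product for L(M1) \ L(M2) (M1-component accepting, M2-component rejecting) has no reachable accepting pair and the difference is empty.
Hence every string in L(M1) is also in L(M2).

Yes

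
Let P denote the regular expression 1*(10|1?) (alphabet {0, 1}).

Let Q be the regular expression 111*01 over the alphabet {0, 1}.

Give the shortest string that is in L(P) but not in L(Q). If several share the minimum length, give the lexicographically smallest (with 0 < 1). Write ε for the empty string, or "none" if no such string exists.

The empty string ε is accepted by P but not by Q.
Since ε is the unique shortest string, it is the required witness.

ε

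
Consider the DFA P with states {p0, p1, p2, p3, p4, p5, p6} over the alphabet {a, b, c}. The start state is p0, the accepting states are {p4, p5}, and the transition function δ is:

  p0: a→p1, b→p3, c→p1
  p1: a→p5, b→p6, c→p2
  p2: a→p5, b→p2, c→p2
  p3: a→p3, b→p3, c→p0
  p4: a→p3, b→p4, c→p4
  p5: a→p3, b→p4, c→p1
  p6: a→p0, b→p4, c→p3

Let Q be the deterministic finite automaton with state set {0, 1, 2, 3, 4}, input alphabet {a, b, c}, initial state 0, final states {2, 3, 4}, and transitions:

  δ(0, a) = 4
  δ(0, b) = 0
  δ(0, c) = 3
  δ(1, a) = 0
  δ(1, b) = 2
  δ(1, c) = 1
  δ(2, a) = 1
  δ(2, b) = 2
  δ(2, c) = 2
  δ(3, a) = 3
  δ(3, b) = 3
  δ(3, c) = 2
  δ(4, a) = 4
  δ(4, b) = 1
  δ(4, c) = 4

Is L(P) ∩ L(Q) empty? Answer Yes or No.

No

The string aa is accepted by both P and Q.
Hence L(P) ∩ L(Q) ≠ ∅.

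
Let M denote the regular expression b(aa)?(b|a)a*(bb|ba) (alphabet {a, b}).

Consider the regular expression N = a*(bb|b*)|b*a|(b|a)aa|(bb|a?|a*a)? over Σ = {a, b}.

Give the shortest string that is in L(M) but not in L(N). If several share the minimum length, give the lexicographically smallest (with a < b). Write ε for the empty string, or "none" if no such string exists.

baba

The string baba is accepted by M but not by N.
No shorter string lies in the difference, and baba is the lexicographically first length-4 string in L(M) \ L(N).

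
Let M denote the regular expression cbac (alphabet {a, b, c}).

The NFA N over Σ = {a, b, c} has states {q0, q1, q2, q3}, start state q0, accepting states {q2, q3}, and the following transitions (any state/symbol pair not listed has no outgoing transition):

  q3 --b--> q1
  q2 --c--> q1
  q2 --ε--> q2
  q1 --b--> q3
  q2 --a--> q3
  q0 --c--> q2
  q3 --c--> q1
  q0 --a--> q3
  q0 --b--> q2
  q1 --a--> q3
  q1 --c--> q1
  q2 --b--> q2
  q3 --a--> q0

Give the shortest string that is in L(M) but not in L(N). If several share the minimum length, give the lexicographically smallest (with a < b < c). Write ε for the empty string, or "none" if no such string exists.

The string cbac is accepted by M but not by N.
No shorter string lies in the difference, and cbac is the lexicographically first length-4 string in L(M) \ L(N).

cbac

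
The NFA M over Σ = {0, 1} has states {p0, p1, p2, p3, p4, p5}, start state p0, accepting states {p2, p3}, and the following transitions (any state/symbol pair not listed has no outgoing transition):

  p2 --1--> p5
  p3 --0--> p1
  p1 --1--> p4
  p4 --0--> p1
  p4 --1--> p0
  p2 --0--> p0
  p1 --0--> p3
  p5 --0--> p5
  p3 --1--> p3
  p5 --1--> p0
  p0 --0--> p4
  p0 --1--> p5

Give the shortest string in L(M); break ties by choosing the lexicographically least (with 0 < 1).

A breadth-first search from p0 reaches an accepting state first via the path p0 → p4 → p1 → p3 on input 000.
No string of length < 3 is accepted (BFS exhausts all shorter strings without reaching an accepting state), and 000 is the lexicographically least accepting string of length 3.

000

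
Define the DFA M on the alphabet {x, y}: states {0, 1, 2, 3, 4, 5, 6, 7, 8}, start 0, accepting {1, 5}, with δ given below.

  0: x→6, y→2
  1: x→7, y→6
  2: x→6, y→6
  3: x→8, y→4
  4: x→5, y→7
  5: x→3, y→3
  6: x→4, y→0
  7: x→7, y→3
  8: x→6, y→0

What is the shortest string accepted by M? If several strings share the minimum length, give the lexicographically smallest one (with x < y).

xxx

A breadth-first search from 0 reaches an accepting state first via the path 0 → 6 → 4 → 5 on input xxx.
No string of length < 3 is accepted (BFS exhausts all shorter strings without reaching an accepting state), and xxx is the lexicographically least accepting string of length 3.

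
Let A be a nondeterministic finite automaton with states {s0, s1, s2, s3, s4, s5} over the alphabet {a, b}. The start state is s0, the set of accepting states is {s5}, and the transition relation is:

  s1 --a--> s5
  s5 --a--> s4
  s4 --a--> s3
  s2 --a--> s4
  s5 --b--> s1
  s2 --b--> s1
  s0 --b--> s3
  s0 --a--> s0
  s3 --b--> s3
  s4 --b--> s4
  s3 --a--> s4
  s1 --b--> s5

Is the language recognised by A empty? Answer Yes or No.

The states reachable from the start state are {s0, s3, s4}.
None of the accepting states {s5} is reachable, so no string is accepted and L(A) = ∅.

Yes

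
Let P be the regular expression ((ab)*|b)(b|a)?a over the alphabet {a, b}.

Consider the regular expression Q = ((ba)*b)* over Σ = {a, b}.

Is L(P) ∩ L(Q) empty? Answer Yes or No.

Converting the expression P to a DFA (subset construction, then merging equivalent states) gives the minimal DFA with states {p0, p1, p2, p3, p4, p5, p6, p7}, start state p0, accepting states {p1, p3, p5} and transitions p0: a→p1, b→p2; p1: a→p3, b→p4; p2: a→p5, b→p6; p3: a→p7, b→p7; p4: a→p1, b→p6; p5: a→p3, b→p7; p6: a→p3, b→p7; p7: a→p7, b→p7.
Converting the expression Q to a DFA (subset construction, then merging equivalent states) gives the minimal DFA with states {q0, q1, q2, q3}, start state q0, accepting states {q0, q2} and transitions q0: a→q1, b→q2; q1: a→q1, b→q1; q2: a→q3, b→q2; q3: a→q1, b→q2.
Exploring the product automaton P × Q from the start pair (p0, q0), following both machines on each input symbol, reaches 12 state pairs: (p0, q0), (p1, q1), (p2, q2), (p3, q1), (p4, q1), (p5, q3), (p6, q2), (p7, q1), (p6, q1), (p7, q2), (p3, q3), (p7, q3).
P accepts in {p1, p3, p5} and Q accepts in {q0, q2}; no reachable pair has both components accepting, so no string drives both machines to acceptance simultaneously and L(P) ∩ L(Q) = ∅.
So no string is accepted by both, and the intersection is empty.

Yes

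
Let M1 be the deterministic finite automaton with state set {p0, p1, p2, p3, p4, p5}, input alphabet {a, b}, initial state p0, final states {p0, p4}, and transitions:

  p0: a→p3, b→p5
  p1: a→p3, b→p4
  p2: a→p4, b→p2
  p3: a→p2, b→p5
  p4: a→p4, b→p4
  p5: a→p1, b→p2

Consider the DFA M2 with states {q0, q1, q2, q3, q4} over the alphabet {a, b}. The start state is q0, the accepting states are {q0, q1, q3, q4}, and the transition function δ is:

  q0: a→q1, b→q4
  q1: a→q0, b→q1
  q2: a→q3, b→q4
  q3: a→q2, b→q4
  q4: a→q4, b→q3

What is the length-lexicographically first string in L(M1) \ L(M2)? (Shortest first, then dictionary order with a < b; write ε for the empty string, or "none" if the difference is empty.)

The string bba is accepted by M1 but not by M2.
No shorter string lies in the difference, and bba is the lexicographically first length-3 string in L(M1) \ L(M2).

bba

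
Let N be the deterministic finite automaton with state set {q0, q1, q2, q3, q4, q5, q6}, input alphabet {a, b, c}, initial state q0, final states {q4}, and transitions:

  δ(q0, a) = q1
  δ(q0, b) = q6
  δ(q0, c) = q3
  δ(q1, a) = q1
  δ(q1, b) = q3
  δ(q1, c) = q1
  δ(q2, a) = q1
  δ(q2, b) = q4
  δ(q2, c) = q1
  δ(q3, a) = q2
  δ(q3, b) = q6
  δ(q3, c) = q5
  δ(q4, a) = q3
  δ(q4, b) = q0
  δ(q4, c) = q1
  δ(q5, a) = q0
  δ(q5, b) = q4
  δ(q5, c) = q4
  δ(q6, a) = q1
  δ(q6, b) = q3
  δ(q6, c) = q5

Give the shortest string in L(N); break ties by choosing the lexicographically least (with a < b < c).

bcb

A breadth-first search from q0 reaches an accepting state first via the path q0 → q6 → q5 → q4 on input bcb.
No string of length < 3 is accepted (BFS exhausts all shorter strings without reaching an accepting state), and bcb is the lexicographically least accepting string of length 3.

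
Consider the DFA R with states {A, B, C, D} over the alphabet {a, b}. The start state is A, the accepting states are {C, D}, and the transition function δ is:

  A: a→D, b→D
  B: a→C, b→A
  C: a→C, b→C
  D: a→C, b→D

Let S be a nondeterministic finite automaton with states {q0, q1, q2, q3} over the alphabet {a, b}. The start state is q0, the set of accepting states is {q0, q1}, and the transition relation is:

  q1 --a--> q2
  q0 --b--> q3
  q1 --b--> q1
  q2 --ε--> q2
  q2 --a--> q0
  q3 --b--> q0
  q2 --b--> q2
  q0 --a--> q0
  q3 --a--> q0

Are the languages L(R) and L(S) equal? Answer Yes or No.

The string b is accepted by R but rejected by S.
So L(R) ≠ L(S).

No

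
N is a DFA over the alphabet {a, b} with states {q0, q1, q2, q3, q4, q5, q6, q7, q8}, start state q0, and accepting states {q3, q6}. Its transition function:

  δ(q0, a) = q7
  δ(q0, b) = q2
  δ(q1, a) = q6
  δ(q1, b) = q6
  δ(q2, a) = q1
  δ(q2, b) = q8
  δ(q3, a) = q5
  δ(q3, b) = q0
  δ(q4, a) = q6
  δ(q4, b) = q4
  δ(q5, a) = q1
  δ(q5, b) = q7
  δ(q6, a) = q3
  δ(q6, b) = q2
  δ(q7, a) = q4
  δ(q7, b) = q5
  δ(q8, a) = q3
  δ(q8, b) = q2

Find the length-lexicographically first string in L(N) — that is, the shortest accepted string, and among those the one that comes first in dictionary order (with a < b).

A breadth-first search from q0 reaches an accepting state first via the path q0 → q7 → q4 → q6 on input aaa.
No string of length < 3 is accepted (BFS exhausts all shorter strings without reaching an accepting state), and aaa is the lexicographically least accepting string of length 3.

aaa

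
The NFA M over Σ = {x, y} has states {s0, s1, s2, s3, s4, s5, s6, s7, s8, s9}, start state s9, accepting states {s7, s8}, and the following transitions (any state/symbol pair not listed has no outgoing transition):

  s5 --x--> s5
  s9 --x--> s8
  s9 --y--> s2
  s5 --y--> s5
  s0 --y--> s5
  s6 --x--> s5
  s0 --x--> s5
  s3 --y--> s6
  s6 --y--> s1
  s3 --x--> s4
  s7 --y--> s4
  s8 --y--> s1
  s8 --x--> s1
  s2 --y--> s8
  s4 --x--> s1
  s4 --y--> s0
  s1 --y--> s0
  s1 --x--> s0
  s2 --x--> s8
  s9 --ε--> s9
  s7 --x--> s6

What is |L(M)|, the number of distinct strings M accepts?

3

The useful subgraph on states {s2, s8, s9} is acyclic, so L(M) is finite; the longest accepting path visits 3 useful states, giving maximum string length 2.
Counting accepting paths from s9 by length: 1 of length 1, 2 of length 2. Total 3.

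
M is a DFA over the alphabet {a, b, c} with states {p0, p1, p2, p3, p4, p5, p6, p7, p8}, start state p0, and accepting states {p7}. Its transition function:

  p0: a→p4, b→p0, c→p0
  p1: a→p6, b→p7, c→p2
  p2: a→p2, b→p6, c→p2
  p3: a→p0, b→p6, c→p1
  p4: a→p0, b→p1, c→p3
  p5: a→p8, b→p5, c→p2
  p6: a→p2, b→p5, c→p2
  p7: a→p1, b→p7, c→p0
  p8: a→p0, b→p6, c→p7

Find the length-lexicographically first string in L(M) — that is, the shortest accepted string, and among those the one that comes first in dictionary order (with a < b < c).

A breadth-first search from p0 reaches an accepting state first via the path p0 → p4 → p1 → p7 on input abb.
No string of length < 3 is accepted (BFS exhausts all shorter strings without reaching an accepting state), and abb is the lexicographically least accepting string of length 3.

abb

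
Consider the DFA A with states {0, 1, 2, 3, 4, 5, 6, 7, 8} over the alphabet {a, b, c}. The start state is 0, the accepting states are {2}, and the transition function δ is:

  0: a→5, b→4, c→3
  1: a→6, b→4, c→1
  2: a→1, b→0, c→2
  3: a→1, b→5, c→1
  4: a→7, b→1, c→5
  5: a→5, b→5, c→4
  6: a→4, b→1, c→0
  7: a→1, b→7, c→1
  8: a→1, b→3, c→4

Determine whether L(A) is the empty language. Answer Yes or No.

The states reachable from the start state are {0, 1, 3, 4, 5, 6, 7}.
None of the accepting states {2} is reachable, so no string is accepted and L(A) = ∅.

Yes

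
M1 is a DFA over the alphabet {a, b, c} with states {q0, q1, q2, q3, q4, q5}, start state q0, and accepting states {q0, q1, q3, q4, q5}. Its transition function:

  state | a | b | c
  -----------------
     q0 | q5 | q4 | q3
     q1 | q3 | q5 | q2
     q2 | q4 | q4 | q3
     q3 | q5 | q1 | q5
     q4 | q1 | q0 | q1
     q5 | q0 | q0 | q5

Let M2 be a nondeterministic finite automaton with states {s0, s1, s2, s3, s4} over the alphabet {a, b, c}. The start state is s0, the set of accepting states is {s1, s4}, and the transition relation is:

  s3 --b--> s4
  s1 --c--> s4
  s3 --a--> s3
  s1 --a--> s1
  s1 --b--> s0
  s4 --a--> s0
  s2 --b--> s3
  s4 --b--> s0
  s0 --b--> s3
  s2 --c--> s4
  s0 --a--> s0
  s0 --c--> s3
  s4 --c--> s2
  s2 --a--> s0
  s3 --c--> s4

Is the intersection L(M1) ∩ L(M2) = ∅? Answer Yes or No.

No

The string bb is accepted by both M1 and M2.
Hence L(M1) ∩ L(M2) ≠ ∅.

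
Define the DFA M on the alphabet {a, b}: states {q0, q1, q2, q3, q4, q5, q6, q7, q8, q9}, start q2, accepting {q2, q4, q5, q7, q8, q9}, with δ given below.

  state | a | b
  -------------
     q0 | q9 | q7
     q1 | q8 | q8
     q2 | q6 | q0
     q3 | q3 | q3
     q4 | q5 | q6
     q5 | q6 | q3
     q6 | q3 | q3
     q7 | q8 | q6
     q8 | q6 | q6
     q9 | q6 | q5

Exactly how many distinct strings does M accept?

The useful subgraph on states {q0, q2, q5, q7, q8, q9} is acyclic, so L(M) is finite; the longest accepting path visits 4 useful states, giving maximum string length 3.
Counting accepting paths from q2 by length: 1 of length 0, 2 of length 2, 2 of length 3. Total 5.

5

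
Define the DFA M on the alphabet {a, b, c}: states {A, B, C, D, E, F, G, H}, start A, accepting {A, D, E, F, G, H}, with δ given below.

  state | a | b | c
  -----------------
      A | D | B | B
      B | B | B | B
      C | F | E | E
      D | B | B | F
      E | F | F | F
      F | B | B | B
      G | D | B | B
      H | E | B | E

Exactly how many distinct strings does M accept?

The useful subgraph on states {A, D, F} is acyclic, so L(M) is finite; the longest accepting path visits 3 useful states, giving maximum string length 2.
Counting accepting paths from A by length: 1 of length 0, 1 of length 1, 1 of length 2. Total 3.

3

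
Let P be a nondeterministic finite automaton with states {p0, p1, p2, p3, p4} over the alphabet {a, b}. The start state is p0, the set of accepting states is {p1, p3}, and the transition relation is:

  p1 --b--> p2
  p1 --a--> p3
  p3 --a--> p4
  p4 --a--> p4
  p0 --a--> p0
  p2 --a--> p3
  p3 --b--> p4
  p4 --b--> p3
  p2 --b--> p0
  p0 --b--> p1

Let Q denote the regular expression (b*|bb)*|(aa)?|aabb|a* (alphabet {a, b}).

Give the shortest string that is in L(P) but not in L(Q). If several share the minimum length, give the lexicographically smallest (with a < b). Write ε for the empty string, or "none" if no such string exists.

The string ab is accepted by P but not by Q.
No shorter string lies in the difference, and ab is the lexicographically first length-2 string in L(P) \ L(Q).

ab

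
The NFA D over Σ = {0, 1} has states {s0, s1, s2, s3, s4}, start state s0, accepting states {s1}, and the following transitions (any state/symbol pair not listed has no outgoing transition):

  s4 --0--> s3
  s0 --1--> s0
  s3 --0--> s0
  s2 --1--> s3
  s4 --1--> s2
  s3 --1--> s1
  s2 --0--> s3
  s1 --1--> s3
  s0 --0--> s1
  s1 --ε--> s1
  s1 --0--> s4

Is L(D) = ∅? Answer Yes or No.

No

The string 0 is accepted: the run s0 → s1 ends in the accepting state s1.
Since at least one string is accepted, L(D) is not empty.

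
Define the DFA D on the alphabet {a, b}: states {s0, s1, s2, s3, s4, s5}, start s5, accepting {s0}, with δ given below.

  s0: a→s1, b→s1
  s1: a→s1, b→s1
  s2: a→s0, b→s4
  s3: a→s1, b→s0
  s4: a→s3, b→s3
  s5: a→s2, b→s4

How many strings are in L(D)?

5

The useful subgraph on states {s0, s2, s3, s4, s5} is acyclic, so L(D) is finite; the longest accepting path visits 5 useful states, giving maximum string length 4.
Counting accepting paths from s5 by length: 1 of length 2, 2 of length 3, 2 of length 4. Total 5.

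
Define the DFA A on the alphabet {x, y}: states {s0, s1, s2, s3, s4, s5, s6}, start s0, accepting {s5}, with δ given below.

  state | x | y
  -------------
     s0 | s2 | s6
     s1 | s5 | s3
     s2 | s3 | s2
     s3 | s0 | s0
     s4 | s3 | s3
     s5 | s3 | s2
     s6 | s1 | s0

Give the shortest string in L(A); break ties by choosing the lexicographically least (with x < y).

A breadth-first search from s0 reaches an accepting state first via the path s0 → s6 → s1 → s5 on input yxx.
No string of length < 3 is accepted (BFS exhausts all shorter strings without reaching an accepting state), and yxx is the lexicographically least accepting string of length 3.

yxx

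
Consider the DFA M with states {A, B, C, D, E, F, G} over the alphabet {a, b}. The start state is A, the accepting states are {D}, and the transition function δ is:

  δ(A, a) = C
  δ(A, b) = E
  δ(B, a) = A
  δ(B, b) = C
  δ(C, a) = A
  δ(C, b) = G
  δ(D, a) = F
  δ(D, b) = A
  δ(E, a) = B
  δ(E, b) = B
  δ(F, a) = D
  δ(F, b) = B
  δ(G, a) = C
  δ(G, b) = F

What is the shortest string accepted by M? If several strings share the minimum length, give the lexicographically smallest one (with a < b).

A breadth-first search from A reaches an accepting state first via the path A → C → G → F → D on input abba.
No string of length < 4 is accepted (BFS exhausts all shorter strings without reaching an accepting state), and abba is the lexicographically least accepting string of length 4.

abba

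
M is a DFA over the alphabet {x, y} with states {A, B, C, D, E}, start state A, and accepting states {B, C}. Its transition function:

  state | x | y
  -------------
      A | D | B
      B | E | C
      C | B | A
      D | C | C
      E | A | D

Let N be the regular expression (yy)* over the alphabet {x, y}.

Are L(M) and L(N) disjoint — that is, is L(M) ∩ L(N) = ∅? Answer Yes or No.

No

The string yy is accepted by both M and N.
Hence L(M) ∩ L(N) ≠ ∅.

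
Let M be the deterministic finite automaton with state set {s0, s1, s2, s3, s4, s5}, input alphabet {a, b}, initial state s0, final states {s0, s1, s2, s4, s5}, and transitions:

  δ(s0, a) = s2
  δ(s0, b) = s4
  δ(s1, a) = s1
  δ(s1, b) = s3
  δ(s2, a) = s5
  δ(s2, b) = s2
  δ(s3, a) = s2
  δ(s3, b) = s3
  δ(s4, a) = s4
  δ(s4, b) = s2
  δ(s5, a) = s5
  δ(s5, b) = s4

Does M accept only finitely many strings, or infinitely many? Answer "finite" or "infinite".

State s2 is reachable from the start and can reach an accepting state, and it lies on the cycle s2 → s2.
Traversing that cycle any number of times yields accepted strings of unbounded length, so the language is infinite.

infinite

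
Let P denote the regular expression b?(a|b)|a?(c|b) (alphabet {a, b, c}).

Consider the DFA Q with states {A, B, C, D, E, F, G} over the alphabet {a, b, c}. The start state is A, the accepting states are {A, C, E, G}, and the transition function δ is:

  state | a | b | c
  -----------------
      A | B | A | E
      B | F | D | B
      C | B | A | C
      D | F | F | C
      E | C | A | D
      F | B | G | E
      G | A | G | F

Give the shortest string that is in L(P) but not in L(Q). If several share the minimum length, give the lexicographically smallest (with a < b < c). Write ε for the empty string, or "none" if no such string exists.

The string a is accepted by P but not by Q.
No shorter string lies in the difference, and a is the lexicographically first length-1 string in L(P) \ L(Q).

a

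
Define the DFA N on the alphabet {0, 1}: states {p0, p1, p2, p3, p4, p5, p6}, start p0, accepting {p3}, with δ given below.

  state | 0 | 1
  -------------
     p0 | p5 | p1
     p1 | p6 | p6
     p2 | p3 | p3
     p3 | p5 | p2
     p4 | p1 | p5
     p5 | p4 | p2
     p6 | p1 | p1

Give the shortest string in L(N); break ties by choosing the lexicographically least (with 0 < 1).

A breadth-first search from p0 reaches an accepting state first via the path p0 → p5 → p2 → p3 on input 010.
No string of length < 3 is accepted (BFS exhausts all shorter strings without reaching an accepting state), and 010 is the lexicographically least accepting string of length 3.

010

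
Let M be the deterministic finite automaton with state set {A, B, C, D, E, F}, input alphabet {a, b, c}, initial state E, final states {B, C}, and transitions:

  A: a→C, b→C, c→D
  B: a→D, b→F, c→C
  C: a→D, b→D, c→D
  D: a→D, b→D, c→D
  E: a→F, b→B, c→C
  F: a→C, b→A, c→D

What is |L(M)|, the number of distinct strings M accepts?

The useful subgraph on states {A, B, C, E, F} is acyclic, so L(M) is finite; the longest accepting path visits 5 useful states, giving maximum string length 4.
Counting accepting paths from E by length: 2 of length 1, 2 of length 2, 3 of length 3, 2 of length 4. Total 9.

9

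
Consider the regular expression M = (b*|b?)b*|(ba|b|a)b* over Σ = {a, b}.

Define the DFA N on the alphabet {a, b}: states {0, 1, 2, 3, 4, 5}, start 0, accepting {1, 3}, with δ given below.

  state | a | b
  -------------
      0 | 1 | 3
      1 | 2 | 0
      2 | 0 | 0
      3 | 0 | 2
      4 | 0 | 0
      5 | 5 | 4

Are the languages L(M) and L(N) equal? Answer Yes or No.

No

The empty string ε is accepted by M but rejected by N.
So L(M) ≠ L(N).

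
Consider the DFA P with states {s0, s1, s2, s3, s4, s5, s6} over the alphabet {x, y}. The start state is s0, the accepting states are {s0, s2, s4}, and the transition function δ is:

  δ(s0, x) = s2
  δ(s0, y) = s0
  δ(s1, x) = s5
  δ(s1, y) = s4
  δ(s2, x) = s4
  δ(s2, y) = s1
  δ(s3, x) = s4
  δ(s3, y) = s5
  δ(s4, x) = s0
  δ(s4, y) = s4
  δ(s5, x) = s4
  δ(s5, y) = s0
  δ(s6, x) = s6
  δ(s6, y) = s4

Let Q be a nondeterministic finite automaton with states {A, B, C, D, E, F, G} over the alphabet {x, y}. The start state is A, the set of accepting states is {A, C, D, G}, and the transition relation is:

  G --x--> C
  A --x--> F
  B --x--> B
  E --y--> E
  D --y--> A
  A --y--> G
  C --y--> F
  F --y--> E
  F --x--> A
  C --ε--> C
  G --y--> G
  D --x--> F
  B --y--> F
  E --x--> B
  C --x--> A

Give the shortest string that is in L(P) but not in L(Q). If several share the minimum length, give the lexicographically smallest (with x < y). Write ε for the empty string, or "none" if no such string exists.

The string x is accepted by P but not by Q.
No shorter string lies in the difference, and x is the lexicographically first length-1 string in L(P) \ L(Q).

x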